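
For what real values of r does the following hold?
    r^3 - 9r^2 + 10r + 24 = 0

r = -1.1231 or r = 3 or r = 7.1231

Possible rational roots are divisors of 24. Testing r = 3 gives 0, so (r - 3) is a factor.
Divide: r^3 - 9r^2 + 10r + 24 = (r - 3)(r^2 - 6r - 8).
Apply the quadratic formula to r^2 - 6r - 8 = 0: r = (6 +/- sqrt(68))/2, i.e. r ~= 7.1231 or r ~= -1.1231.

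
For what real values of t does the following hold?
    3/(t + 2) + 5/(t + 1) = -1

t = -9.4051 or t = -1.5949

Multiply both sides by (t + 2)(t + 1):
3(t + 1) + 5(t + 2) = -(t + 2)(t + 1).
Expand and collect terms: -t² - 11t - 15 = 0.
By the quadratic formula, t = (11 ± √61) / -2, so t ≈ -9.4051 or t ≈ -1.5949.
Neither value makes a denominator zero (t ≠ -2, t ≠ -1), so both are valid.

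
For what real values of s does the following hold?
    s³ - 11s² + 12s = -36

s = -1.2915 or s = 3 or s = 9.2915

Rearrange: s³ - 11s² + 12s + 36 = 0.
Possible rational roots are divisors of 36. Testing s = 3 gives 0, so (s - 3) is a factor.
Divide: s³ - 11s² + 12s + 36 = (s - 3)(s² - 8s - 12).
Apply the quadratic formula to s² - 8s - 12 = 0: s = (8 ± √112)/2, i.e. s ≈ 9.2915 or s ≈ -1.2915.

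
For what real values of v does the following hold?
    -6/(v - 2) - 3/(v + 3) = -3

v = -2.3166 or v = 4.3166

Multiply both sides by (v - 2)(v + 3):
-6(v + 3) - 3(v - 2) = -3(v - 2)(v + 3).
Expand and collect terms: -3v^2 + 6v + 30 = 0.
By the quadratic formula, v = (-6 +/- sqrt(396)) / -6, so v ~= -2.3166 or v ~= 4.3166.
Neither value makes a denominator zero (v != 2, v != -3), so both are valid.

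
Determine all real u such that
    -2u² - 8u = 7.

Rearrange to standard form: -2u² - 8u - 7 = 0.
Discriminant: (-8)² − 4·(-2)·(-7) = 8.
Quadratic formula: u = (8 ± √8) / (-4).
So u = -2 - √(2)/2 ≈ -2.7071 or u = -2 + √(2)/2 ≈ -1.2929.

u = -2.7071 or u = -1.2929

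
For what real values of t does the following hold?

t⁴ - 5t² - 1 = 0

Let u = t². The equation becomes u² - 5u - 1 = 0.
By the quadratic formula, u = 5/2 + √(29)/2 or u = 5/2 - √(29)/2.
t² = 5/2 + √(29)/2 gives t = ±√(5/2 + √(29)/2) ≈ ±2.2787.
t² = 5/2 - √(29)/2 < 0 has no real solution.

t = -2.2787 or t = 2.2787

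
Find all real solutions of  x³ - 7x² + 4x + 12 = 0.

Possible rational roots are divisors of 12. Testing x = 2 gives 0, so (x - 2) is a factor.
Divide: x³ - 7x² + 4x + 12 = (x - 2)(x² - 5x - 6).
Factor the quadratic: x = 6 or x = -1.

x = -1 or x = 2 or x = 6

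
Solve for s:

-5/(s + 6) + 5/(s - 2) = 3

Multiply both sides by (s + 6)(s - 2):
-5(s - 2) + 5(s + 6) = 3(s + 6)(s - 2).
Expand and collect terms: 3s^2 + 12s - 76 = 0.
By the quadratic formula, s = (-12 +/- sqrt(1056)) / 6, so s ~= 3.416 or s ~= -7.416.
Neither value makes a denominator zero (s != -6, s != 2), so both are valid.

s = -7.416 or s = 3.416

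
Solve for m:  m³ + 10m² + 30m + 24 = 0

m = -4.7321 or m = -4 or m = -1.2679

Possible rational roots are divisors of 24. Testing m = -4 gives 0, so (m + 4) is a factor.
Divide: m³ + 10m² + 30m + 24 = (m + 4)(m² + 6m + 6).
Apply the quadratic formula to m² + 6m + 6 = 0: m = (-6 ± √12)/2, i.e. m ≈ -1.2679 or m ≈ -4.7321.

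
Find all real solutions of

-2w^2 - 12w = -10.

w = -6.7417 or w = 0.7417

Rearrange to standard form: -2w^2 - 12w + 10 = 0.
Discriminant: (-12)^2 - 4*(-2)*10 = 224.
Quadratic formula: w = (12 +/- sqrt(224)) / (-4).
So w = -sqrt(14) - 3 ~= -6.7417 or w = -3 + sqrt(14) ~= 0.7417.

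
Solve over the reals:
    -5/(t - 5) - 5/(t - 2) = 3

Multiply both sides by (t - 5)(t - 2):
-5(t - 2) - 5(t - 5) = 3(t - 5)(t - 2).
Expand and collect terms: 3t^2 - 11t - 5 = 0.
By the quadratic formula, t = (11 +/- sqrt(181)) / 6, so t ~= 4.0756 or t ~= -0.4089.
Neither value makes a denominator zero (t != 5, t != 2), so both are valid.

t = -0.4089 or t = 4.0756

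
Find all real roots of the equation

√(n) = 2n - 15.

n = 9

Square both sides: n = (2n - 15)².
Expand and rearrange: 4n² - 61n + 225 = 0.
Solving gives n = 9 or n = 6.25.
Check each candidate in the original equation:
  n = 9: √(9) = 3, while 2n - 15 = 3 — valid.
  n = 6.25: √(6.25) = 2.5, while 2n - 15 = -2.5 — extraneous.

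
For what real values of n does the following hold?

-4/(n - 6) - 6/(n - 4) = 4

n = 2 or n = 5.5

Multiply both sides by (n - 6)(n - 4):
-4(n - 4) - 6(n - 6) = 4(n - 6)(n - 4).
Expand and collect terms: 4n^2 - 30n + 44 = 0.
Factor or apply the quadratic formula: n = 5.5 or n = 2.
Neither value makes a denominator zero (n != 6, n != 4), so both are valid.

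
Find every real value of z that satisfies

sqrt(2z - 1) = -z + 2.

z = 1

Square both sides: 2z - 1 = (-z + 2)^2.
Expand and rearrange: z^2 - 6z + 5 = 0.
Solving gives z = 5 or z = 1.
Check each candidate in the original equation:
  z = 5: sqrt(9) = 3, while -z + 2 = -3 — extraneous.
  z = 1: sqrt(1) = 1, while -z + 2 = 1 — valid.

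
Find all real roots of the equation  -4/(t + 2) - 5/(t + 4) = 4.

Multiply both sides by (t + 2)(t + 4):
-4(t + 4) - 5(t + 2) = 4(t + 2)(t + 4).
Expand and collect terms: 4t² + 33t + 58 = 0.
By the quadratic formula, t = (-33 ± √161) / 8, so t ≈ -2.5389 or t ≈ -5.7111.
Neither value makes a denominator zero (t ≠ -2, t ≠ -4), so both are valid.

t = -5.7111 or t = -2.5389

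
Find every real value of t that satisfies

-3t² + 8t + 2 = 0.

t = -0.2301 or t = 2.8968

Discriminant: (8)² − 4·(-3)·2 = 88.
Quadratic formula: t = (-8 ± √88) / (-6).
So t = 4/3 - √(22)/3 ≈ -0.2301 or t = 4/3 + √(22)/3 ≈ 2.8968.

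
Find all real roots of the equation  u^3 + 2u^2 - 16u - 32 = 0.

Possible rational roots are divisors of -32. Testing u = 4 gives 0, so (u - 4) is a factor.
Divide: u^3 + 2u^2 - 16u - 32 = (u - 4)(u^2 + 6u + 8).
Factor the quadratic: u = -2 or u = -4.

u = -4 or u = -2 or u = 4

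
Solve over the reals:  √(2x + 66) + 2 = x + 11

Isolate the radical: √(2x + 66) = x + 9.
Square both sides: 2x + 66 = (x + 9)².
Expand and rearrange: x² + 16x + 15 = 0.
Solving gives x = -1 or x = -15.
Check each candidate in the original equation:
  x = -1: √(64) = 8, while x + 9 = 8 — valid.
  x = -15: √(36) = 6, while x + 9 = -6 — extraneous.

x = -1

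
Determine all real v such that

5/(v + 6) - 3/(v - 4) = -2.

v = -8.2268 or v = 5.2268

Multiply both sides by (v + 6)(v - 4):
5(v - 4) - 3(v + 6) = -2(v + 6)(v - 4).
Expand and collect terms: -2v² - 6v + 86 = 0.
By the quadratic formula, v = (6 ± √724) / -4, so v ≈ -8.2268 or v ≈ 5.2268.
Neither value makes a denominator zero (v ≠ -6, v ≠ 4), so both are valid.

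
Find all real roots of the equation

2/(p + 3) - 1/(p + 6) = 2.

Multiply both sides by (p + 3)(p + 6):
2(p + 6) - (p + 3) = 2(p + 3)(p + 6).
Expand and collect terms: 2p² + 17p + 27 = 0.
By the quadratic formula, p = (-17 ± √73) / 4, so p ≈ -2.114 or p ≈ -6.386.
Neither value makes a denominator zero (p ≠ -3, p ≠ -6), so both are valid.

p = -6.386 or p = -2.114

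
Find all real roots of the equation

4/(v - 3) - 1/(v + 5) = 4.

Multiply both sides by (v - 3)(v + 5):
4(v + 5) - (v - 3) = 4(v - 3)(v + 5).
Expand and collect terms: 4v^2 + 5v - 83 = 0.
By the quadratic formula, v = (-5 +/- sqrt(1353)) / 8, so v ~= 3.9729 or v ~= -5.2229.
Neither value makes a denominator zero (v != 3, v != -5), so both are valid.

v = -5.2229 or v = 3.9729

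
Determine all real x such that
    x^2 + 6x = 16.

x = -8 or x = 2

Bring every term to one side: x^2 + 6x - 16 = 0.
Factor: (x - 2)(x + 8) = 0.
So x = 2 or x = -8.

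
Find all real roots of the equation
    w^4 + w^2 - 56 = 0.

w = -2.6458 or w = 2.6458

Let u = w^2. The equation becomes u^2 + u - 56 = 0.
Factor: (u + 8)(u - 7) = 0, so u = -8 or u = 7.
w^2 = -8 < 0 has no real solution.
w^2 = 7 gives w = +/-sqrt(7) ~= +/-2.6458.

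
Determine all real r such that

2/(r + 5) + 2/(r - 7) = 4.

r = -4.5208 or r = 7.5208

Multiply both sides by (r + 5)(r - 7):
2(r - 7) + 2(r + 5) = 4(r + 5)(r - 7).
Expand and collect terms: 4r² - 12r - 136 = 0.
By the quadratic formula, r = (12 ± √2320) / 8, so r ≈ 7.5208 or r ≈ -4.5208.
Neither value makes a denominator zero (r ≠ -5, r ≠ 7), so both are valid.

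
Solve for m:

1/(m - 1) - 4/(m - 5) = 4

Multiply both sides by (m - 1)(m - 5):
(m - 5) - 4(m - 1) = 4(m - 1)(m - 5).
Expand and collect terms: 4m^2 - 21m + 21 = 0.
By the quadratic formula, m = (21 +/- sqrt(105)) / 8, so m ~= 3.9059 or m ~= 1.3441.
Neither value makes a denominator zero (m != 1, m != 5), so both are valid.

m = 1.3441 or m = 3.9059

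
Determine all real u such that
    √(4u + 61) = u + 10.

Square both sides: 4u + 61 = (u + 10)².
Expand and rearrange: u² + 16u + 39 = 0.
Solving gives u = -3 or u = -13.
Check each candidate in the original equation:
  u = -3: √(49) = 7, while u + 10 = 7 — valid.
  u = -13: √(9) = 3, while u + 10 = -3 — extraneous.

u = -3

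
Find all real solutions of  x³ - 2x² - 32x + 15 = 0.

x = -5 or x = 0.4586 or x = 6.5414

Possible rational roots are divisors of 15. Testing x = -5 gives 0, so (x + 5) is a factor.
Divide: x³ - 2x² - 32x + 15 = (x + 5)(x² - 7x + 3).
Apply the quadratic formula to x² - 7x + 3 = 0: x = (7 ± √37)/2, i.e. x ≈ 6.5414 or x ≈ 0.4586.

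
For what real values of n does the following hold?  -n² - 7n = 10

Bring every term to one side: -n² - 7n - 10 = 0.
Factor: -1(n + 5)(n + 2) = 0.
So n = -5 or n = -2.

n = -5 or n = -2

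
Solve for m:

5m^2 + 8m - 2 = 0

m = -1.8198 or m = 0.2198

Discriminant: (8)^2 - 4*5*(-2) = 104.
Quadratic formula: m = (-8 +/- sqrt(104)) / 10.
So m = -4/5 + sqrt(26)/5 ~= 0.2198 or m = -sqrt(26)/5 - 4/5 ~= -1.8198.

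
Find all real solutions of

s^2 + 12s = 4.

s = -12.3246 or s = 0.3246

Rearrange to standard form: s^2 + 12s - 4 = 0.
Discriminant: (12)^2 - 4*1*(-4) = 160.
Quadratic formula: s = (-12 +/- sqrt(160)) / 2.
So s = -6 + 2*sqrt(10) ~= 0.3246 or s = -2*sqrt(10) - 6 ~= -12.3246.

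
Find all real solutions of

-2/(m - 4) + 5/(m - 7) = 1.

Multiply both sides by (m - 4)(m - 7):
-2(m - 7) + 5(m - 4) = (m - 4)(m - 7).
Expand and collect terms: m^2 - 14m + 34 = 0.
By the quadratic formula, m = (14 +/- sqrt(60)) / 2, so m ~= 10.873 or m ~= 3.127.
Neither value makes a denominator zero (m != 4, m != 7), so both are valid.

m = 3.127 or m = 10.873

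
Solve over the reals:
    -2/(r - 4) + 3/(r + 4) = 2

r = -2.2122 or r = 2.7122

Multiply both sides by (r - 4)(r + 4):
-2(r + 4) + 3(r - 4) = 2(r - 4)(r + 4).
Expand and collect terms: 2r² - r - 12 = 0.
By the quadratic formula, r = (1 ± √97) / 4, so r ≈ 2.7122 or r ≈ -2.2122.
Neither value makes a denominator zero (r ≠ 4, r ≠ -4), so both are valid.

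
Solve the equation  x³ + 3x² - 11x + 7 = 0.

Possible rational roots are divisors of 7. Testing x = 1 gives 0, so (x - 1) is a factor.
Divide: x³ + 3x² - 11x + 7 = (x - 1)(x² + 4x - 7).
Apply the quadratic formula to x² + 4x - 7 = 0: x = (-4 ± √44)/2, i.e. x ≈ 1.3166 or x ≈ -5.3166.

x = -5.3166 or x = 1 or x = 1.3166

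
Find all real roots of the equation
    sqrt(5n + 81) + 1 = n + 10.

Isolate the radical: sqrt(5n + 81) = n + 9.
Square both sides: 5n + 81 = (n + 9)^2.
Expand and rearrange: n^2 + 13n = 0.
Solving gives n = 0 or n = -13.
Check each candidate in the original equation:
  n = 0: sqrt(81) = 9, while n + 9 = 9 — valid.
  n = -13: sqrt(16) = 4, while n + 9 = -4 — extraneous.

n = 0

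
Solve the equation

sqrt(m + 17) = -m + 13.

m = 8

Square both sides: m + 17 = (-m + 13)^2.
Expand and rearrange: m^2 - 27m + 152 = 0.
Solving gives m = 19 or m = 8.
Check each candidate in the original equation:
  m = 19: sqrt(36) = 6, while -m + 13 = -6 — extraneous.
  m = 8: sqrt(25) = 5, while -m + 13 = 5 — valid.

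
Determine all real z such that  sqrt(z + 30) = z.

z = 6

Square both sides: z + 30 = (z)^2.
Expand and rearrange: z^2 - z - 30 = 0.
Solving gives z = 6 or z = -5.
Check each candidate in the original equation:
  z = 6: sqrt(36) = 6, while z = 6 — valid.
  z = -5: sqrt(25) = 5, while z = -5 — extraneous.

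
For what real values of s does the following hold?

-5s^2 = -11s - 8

Rearrange to standard form: -5s^2 + 11s + 8 = 0.
Discriminant: (11)^2 - 4*(-5)*8 = 281.
Quadratic formula: s = (-11 +/- sqrt(281)) / (-10).
So s = 11/10 - sqrt(281)/10 ~= -0.5763 or s = 11/10 + sqrt(281)/10 ~= 2.7763.

s = -0.5763 or s = 2.7763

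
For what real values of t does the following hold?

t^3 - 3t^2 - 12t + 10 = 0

Possible rational roots are divisors of 10. Testing t = 5 gives 0, so (t - 5) is a factor.
Divide: t^3 - 3t^2 - 12t + 10 = (t - 5)(t^2 + 2t - 2).
Apply the quadratic formula to t^2 + 2t - 2 = 0: t = (-2 +/- sqrt(12))/2, i.e. t ~= 0.7321 or t ~= -2.7321.

t = -2.7321 or t = 0.7321 or t = 5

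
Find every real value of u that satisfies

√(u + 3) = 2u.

u = 1

Square both sides: u + 3 = (2u)².
Expand and rearrange: 4u² - u - 3 = 0.
Solving gives u = 1 or u = -0.75.
Check each candidate in the original equation:
  u = 1: √(4) = 2, while 2u = 2 — valid.
  u = -0.75: √(2.25) = 1.5, while 2u = -1.5 — extraneous.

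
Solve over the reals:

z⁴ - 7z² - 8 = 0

Let u = z². The equation becomes u² - 7u - 8 = 0.
Factor: (u - 8)(u + 1) = 0, so u = 8 or u = -1.
z² = 8 gives z = ±2·√(2) ≈ ±2.8284.
z² = -1 < 0 has no real solution.

z = -2.8284 or z = 2.8284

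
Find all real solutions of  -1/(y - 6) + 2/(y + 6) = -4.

y = -6.4902 or y = 6.2402

Multiply both sides by (y - 6)(y + 6):
-(y + 6) + 2(y - 6) = -4(y - 6)(y + 6).
Expand and collect terms: -4y^2 - y + 162 = 0.
By the quadratic formula, y = (1 +/- sqrt(2593)) / -8, so y ~= -6.4902 or y ~= 6.2402.
Neither value makes a denominator zero (y != 6, y != -6), so both are valid.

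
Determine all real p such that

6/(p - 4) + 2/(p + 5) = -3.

p = -5.8368 or p = 2.1701

Multiply both sides by (p - 4)(p + 5):
6(p + 5) + 2(p - 4) = -3(p - 4)(p + 5).
Expand and collect terms: -3p² - 11p + 38 = 0.
By the quadratic formula, p = (11 ± √577) / -6, so p ≈ -5.8368 or p ≈ 2.1701.
Neither value makes a denominator zero (p ≠ 4, p ≠ -5), so both are valid.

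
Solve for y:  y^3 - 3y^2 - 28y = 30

Rearrange: y^3 - 3y^2 - 28y - 30 = 0.
Possible rational roots are divisors of -30. Testing y = -3 gives 0, so (y + 3) is a factor.
Divide: y^3 - 3y^2 - 28y - 30 = (y + 3)(y^2 - 6y - 10).
Apply the quadratic formula to y^2 - 6y - 10 = 0: y = (6 +/- sqrt(76))/2, i.e. y ~= 7.3589 or y ~= -1.3589.

y = -3 or y = -1.3589 or y = 7.3589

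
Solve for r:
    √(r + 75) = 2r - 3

Square both sides: r + 75 = (2r - 3)².
Expand and rearrange: 4r² - 13r - 66 = 0.
Solving gives r = 6 or r = -2.75.
Check each candidate in the original equation:
  r = 6: √(81) = 9, while 2r - 3 = 9 — valid.
  r = -2.75: √(72.25) = 8.5, while 2r - 3 = -8.5 — extraneous.

r = 6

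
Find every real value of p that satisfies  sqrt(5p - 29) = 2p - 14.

Square both sides: 5p - 29 = (2p - 14)^2.
Expand and rearrange: 4p^2 - 61p + 225 = 0.
Solving gives p = 9 or p = 6.25.
Check each candidate in the original equation:
  p = 9: sqrt(16) = 4, while 2p - 14 = 4 — valid.
  p = 6.25: sqrt(2.25) = 1.5, while 2p - 14 = -1.5 — extraneous.

p = 9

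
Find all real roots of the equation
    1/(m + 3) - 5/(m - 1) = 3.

Multiply both sides by (m + 3)(m - 1):
(m - 1) - 5(m + 3) = 3(m + 3)(m - 1).
Expand and collect terms: 3m^2 + 10m + 7 = 0.
Factor or apply the quadratic formula: m = -1 or m = -2.3333.
Neither value makes a denominator zero (m != -3, m != 1), so both are valid.

m = -2.3333 or m = -1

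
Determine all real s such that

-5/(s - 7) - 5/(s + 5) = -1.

s = -1.8102 or s = 13.8102

Multiply both sides by (s - 7)(s + 5):
-5(s + 5) - 5(s - 7) = -(s - 7)(s + 5).
Expand and collect terms: -s² + 12s + 25 = 0.
By the quadratic formula, s = (-12 ± √244) / -2, so s ≈ -1.8102 or s ≈ 13.8102.
Neither value makes a denominator zero (s ≠ 7, s ≠ -5), so both are valid.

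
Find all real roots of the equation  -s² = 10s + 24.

s = -6 or s = -4

Bring every term to one side: -s² - 10s - 24 = 0.
Factor: -1(s + 6)(s + 4) = 0.
So s = -6 or s = -4.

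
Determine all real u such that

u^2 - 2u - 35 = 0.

Factor: (u - 7)(u + 5) = 0.
So u = 7 or u = -5.

u = -5 or u = 7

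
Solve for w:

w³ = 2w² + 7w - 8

Rearrange: w³ - 2w² - 7w + 8 = 0.
Possible rational roots are divisors of 8. Testing w = 1 gives 0, so (w - 1) is a factor.
Divide: w³ - 2w² - 7w + 8 = (w - 1)(w² - w - 8).
Apply the quadratic formula to w² - w - 8 = 0: w = (1 ± √33)/2, i.e. w ≈ 3.3723 or w ≈ -2.3723.

w = -2.3723 or w = 1 or w = 3.3723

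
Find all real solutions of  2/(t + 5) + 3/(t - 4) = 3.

Multiply both sides by (t + 5)(t - 4):
2(t - 4) + 3(t + 5) = 3(t + 5)(t - 4).
Expand and collect terms: 3t^2 - 2t - 67 = 0.
By the quadratic formula, t = (2 +/- sqrt(808)) / 6, so t ~= 5.0709 or t ~= -4.4042.
Neither value makes a denominator zero (t != -5, t != 4), so both are valid.

t = -4.4042 or t = 5.0709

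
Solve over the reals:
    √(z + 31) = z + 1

Square both sides: z + 31 = (z + 1)².
Expand and rearrange: z² + z - 30 = 0.
Solving gives z = 5 or z = -6.
Check each candidate in the original equation:
  z = 5: √(36) = 6, while z + 1 = 6 — valid.
  z = -6: √(25) = 5, while z + 1 = -5 — extraneous.

z = 5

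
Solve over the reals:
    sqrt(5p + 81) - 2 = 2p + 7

p = 0

Isolate the radical: sqrt(5p + 81) = 2p + 9.
Square both sides: 5p + 81 = (2p + 9)^2.
Expand and rearrange: 4p^2 + 31p = 0.
Solving gives p = 0 or p = -7.75.
Check each candidate in the original equation:
  p = 0: sqrt(81) = 9, while 2p + 9 = 9 — valid.
  p = -7.75: sqrt(42.25) = 6.5, while 2p + 9 = -6.5 — extraneous.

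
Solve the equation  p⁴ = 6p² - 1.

p = -2.4142 or p = -0.4142 or p = 0.4142 or p = 2.4142

Let u = p². The equation becomes u² - 6u + 1 = 0.
By the quadratic formula, u = 2·√(2) + 3 or u = 3 - 2·√(2).
p² = 2·√(2) + 3 gives p = ±(1 + √(2)) ≈ ±2.4142.
p² = 3 - 2·√(2) gives p = ±(-1 + √(2)) ≈ ±0.4142.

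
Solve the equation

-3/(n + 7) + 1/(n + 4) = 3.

n = -7.9217 or n = -3.745

Multiply both sides by (n + 7)(n + 4):
-3(n + 4) + (n + 7) = 3(n + 7)(n + 4).
Expand and collect terms: 3n² + 35n + 89 = 0.
By the quadratic formula, n = (-35 ± √157) / 6, so n ≈ -3.745 or n ≈ -7.9217.
Neither value makes a denominator zero (n ≠ -7, n ≠ -4), so both are valid.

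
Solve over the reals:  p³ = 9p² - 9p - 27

p = -1.2426 or p = 3 or p = 7.2426

Rearrange: p³ - 9p² + 9p + 27 = 0.
Possible rational roots are divisors of 27. Testing p = 3 gives 0, so (p - 3) is a factor.
Divide: p³ - 9p² + 9p + 27 = (p - 3)(p² - 6p - 9).
Apply the quadratic formula to p² - 6p - 9 = 0: p = (6 ± √72)/2, i.e. p ≈ 7.2426 or p ≈ -1.2426.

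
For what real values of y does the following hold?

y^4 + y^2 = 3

Let u = y^2. The equation becomes u^2 + u - 3 = 0.
By the quadratic formula, u = -1/2 + sqrt(13)/2 or u = -sqrt(13)/2 - 1/2.
y^2 = -1/2 + sqrt(13)/2 gives y = +/-sqrt(-1/2 + sqrt(13)/2) ~= +/-1.1414.
y^2 = -sqrt(13)/2 - 1/2 < 0 has no real solution.

y = -1.1414 or y = 1.1414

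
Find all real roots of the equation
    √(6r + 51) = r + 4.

Square both sides: 6r + 51 = (r + 4)².
Expand and rearrange: r² + 2r - 35 = 0.
Solving gives r = 5 or r = -7.
Check each candidate in the original equation:
  r = 5: √(81) = 9, while r + 4 = 9 — valid.
  r = -7: √(9) = 3, while r + 4 = -3 — extraneous.

r = 5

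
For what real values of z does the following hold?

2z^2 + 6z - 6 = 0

z = -3.7913 or z = 0.7913

Discriminant: (6)^2 - 4*2*(-6) = 84.
Quadratic formula: z = (-6 +/- sqrt(84)) / 4.
So z = -3/2 + sqrt(21)/2 ~= 0.7913 or z = -sqrt(21)/2 - 3/2 ~= -3.7913.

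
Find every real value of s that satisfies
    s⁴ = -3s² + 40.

s = -2.2361 or s = 2.2361

Let u = s². The equation becomes u² + 3u - 40 = 0.
Factor: (u + 8)(u - 5) = 0, so u = -8 or u = 5.
s² = -8 < 0 has no real solution.
s² = 5 gives s = ±√(5) ≈ ±2.2361.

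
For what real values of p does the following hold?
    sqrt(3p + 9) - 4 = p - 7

Isolate the radical: sqrt(3p + 9) = p - 3.
Square both sides: 3p + 9 = (p - 3)^2.
Expand and rearrange: p^2 - 9p = 0.
Solving gives p = 9 or p = 0.
Check each candidate in the original equation:
  p = 9: sqrt(36) = 6, while p - 3 = 6 — valid.
  p = 0: sqrt(9) = 3, while p - 3 = -3 — extraneous.

p = 9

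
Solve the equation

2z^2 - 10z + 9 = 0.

z = 1.1771 or z = 3.8229

Discriminant: (-10)^2 - 4*2*9 = 28.
Quadratic formula: z = (10 +/- sqrt(28)) / 4.
So z = sqrt(7)/2 + 5/2 ~= 3.8229 or z = 5/2 - sqrt(7)/2 ~= 1.1771.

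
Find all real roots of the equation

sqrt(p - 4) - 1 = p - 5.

p = 4 or p = 5

Isolate the radical: sqrt(p - 4) = p - 4.
Square both sides: p - 4 = (p - 4)^2.
Expand and rearrange: p^2 - 9p + 20 = 0.
Solving gives p = 5 or p = 4.
Check each candidate in the original equation:
  p = 5: sqrt(1) = 1, while p - 4 = 1 — valid.
  p = 4: sqrt(0) = 0, while p - 4 = 0 — valid.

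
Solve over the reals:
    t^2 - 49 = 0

Factor: (t + 7)(t - 7) = 0.
So t = -7 or t = 7.

t = -7 or t = 7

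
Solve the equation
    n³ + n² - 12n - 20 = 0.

Possible rational roots are divisors of -20. Testing n = -2 gives 0, so (n + 2) is a factor.
Divide: n³ + n² - 12n - 20 = (n + 2)(n² - n - 10).
Apply the quadratic formula to n² - n - 10 = 0: n = (1 ± √41)/2, i.e. n ≈ 3.7016 or n ≈ -2.7016.

n = -2.7016 or n = -2 or n = 3.7016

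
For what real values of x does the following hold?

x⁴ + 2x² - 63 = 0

x = -2.6458 or x = 2.6458

Let u = x². The equation becomes u² + 2u - 63 = 0.
Factor: (u - 7)(u + 9) = 0, so u = 7 or u = -9.
x² = 7 gives x = ±√(7) ≈ ±2.6458.
x² = -9 < 0 has no real solution.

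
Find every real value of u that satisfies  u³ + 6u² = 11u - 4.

u = -7.5311 or u = 0.5311 or u = 1

Rearrange: u³ + 6u² - 11u + 4 = 0.
Possible rational roots are divisors of 4. Testing u = 1 gives 0, so (u - 1) is a factor.
Divide: u³ + 6u² - 11u + 4 = (u - 1)(u² + 7u - 4).
Apply the quadratic formula to u² + 7u - 4 = 0: u = (-7 ± √65)/2, i.e. u ≈ 0.5311 or u ≈ -7.5311.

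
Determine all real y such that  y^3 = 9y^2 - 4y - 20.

Rearrange: y^3 - 9y^2 + 4y + 20 = 0.
Possible rational roots are divisors of 20. Testing y = 2 gives 0, so (y - 2) is a factor.
Divide: y^3 - 9y^2 + 4y + 20 = (y - 2)(y^2 - 7y - 10).
Apply the quadratic formula to y^2 - 7y - 10 = 0: y = (7 +/- sqrt(89))/2, i.e. y ~= 8.217 or y ~= -1.217.

y = -1.217 or y = 2 or y = 8.217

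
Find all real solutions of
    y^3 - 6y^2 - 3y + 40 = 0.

Possible rational roots are divisors of 40. Testing y = 5 gives 0, so (y - 5) is a factor.
Divide: y^3 - 6y^2 - 3y + 40 = (y - 5)(y^2 - y - 8).
Apply the quadratic formula to y^2 - y - 8 = 0: y = (1 +/- sqrt(33))/2, i.e. y ~= 3.3723 or y ~= -2.3723.

y = -2.3723 or y = 3.3723 or y = 5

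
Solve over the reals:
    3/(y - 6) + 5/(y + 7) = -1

Multiply both sides by (y - 6)(y + 7):
3(y + 7) + 5(y - 6) = -(y - 6)(y + 7).
Expand and collect terms: -y^2 - 9y + 51 = 0.
By the quadratic formula, y = (9 +/- sqrt(285)) / -2, so y ~= -12.941 or y ~= 3.941.
Neither value makes a denominator zero (y != 6, y != -7), so both are valid.

y = -12.941 or y = 3.941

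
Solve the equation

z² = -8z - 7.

z = -7 or z = -1

Bring every term to one side: z² + 8z + 7 = 0.
Factor: (z + 1)(z + 7) = 0.
So z = -1 or z = -7.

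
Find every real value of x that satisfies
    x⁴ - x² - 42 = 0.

Let u = x². The equation becomes u² - u - 42 = 0.
Factor: (u + 6)(u - 7) = 0, so u = -6 or u = 7.
x² = -6 < 0 has no real solution.
x² = 7 gives x = ±√(7) ≈ ±2.6458.

x = -2.6458 or x = 2.6458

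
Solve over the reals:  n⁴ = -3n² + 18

n = -1.7321 or n = 1.7321

Let u = n². The equation becomes u² + 3u - 18 = 0.
Factor: (u - 3)(u + 6) = 0, so u = 3 or u = -6.
n² = 3 gives n = ±√(3) ≈ ±1.7321.
n² = -6 < 0 has no real solution.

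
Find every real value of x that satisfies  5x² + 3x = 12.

x = -1.878 or x = 1.278

Rearrange to standard form: 5x² + 3x - 12 = 0.
Discriminant: (3)² − 4·5·(-12) = 249.
Quadratic formula: x = (-3 ± √249) / 10.
So x = -3/10 + √(249)/10 ≈ 1.278 or x = -√(249)/10 - 3/10 ≈ -1.878.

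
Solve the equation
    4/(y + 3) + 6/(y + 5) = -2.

Multiply both sides by (y + 3)(y + 5):
4(y + 5) + 6(y + 3) = -2(y + 3)(y + 5).
Expand and collect terms: -2y² - 26y - 68 = 0.
By the quadratic formula, y = (26 ± √132) / -4, so y ≈ -9.3723 or y ≈ -3.6277.
Neither value makes a denominator zero (y ≠ -3, y ≠ -5), so both are valid.

y = -9.3723 or y = -3.6277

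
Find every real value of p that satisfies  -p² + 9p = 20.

Bring every term to one side: -p² + 9p - 20 = 0.
Factor: -1(p - 4)(p - 5) = 0.
So p = 4 or p = 5.

p = 4 or p = 5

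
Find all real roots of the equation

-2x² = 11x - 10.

Rearrange to standard form: -2x² - 11x + 10 = 0.
Discriminant: (-11)² − 4·(-2)·10 = 201.
Quadratic formula: x = (11 ± √201) / (-4).
So x = -√(201)/4 - 11/4 ≈ -6.2944 or x = -11/4 + √(201)/4 ≈ 0.7944.

x = -6.2944 or x = 0.7944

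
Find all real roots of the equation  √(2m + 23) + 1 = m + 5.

m = 1

Isolate the radical: √(2m + 23) = m + 4.
Square both sides: 2m + 23 = (m + 4)².
Expand and rearrange: m² + 6m - 7 = 0.
Solving gives m = 1 or m = -7.
Check each candidate in the original equation:
  m = 1: √(25) = 5, while m + 4 = 5 — valid.
  m = -7: √(9) = 3, while m + 4 = -3 — extraneous.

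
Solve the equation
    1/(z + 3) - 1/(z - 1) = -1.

z = -3.8284 or z = 1.8284

Multiply both sides by (z + 3)(z - 1):
(z - 1) - (z + 3) = -(z + 3)(z - 1).
Expand and collect terms: -z^2 - 2z + 7 = 0.
By the quadratic formula, z = (2 +/- sqrt(32)) / -2, so z ~= -3.8284 or z ~= 1.8284.
Neither value makes a denominator zero (z != -3, z != 1), so both are valid.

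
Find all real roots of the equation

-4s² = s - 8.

s = -1.5447 or s = 1.2947

Rearrange to standard form: -4s² - s + 8 = 0.
Discriminant: (-1)² − 4·(-4)·8 = 129.
Quadratic formula: s = (1 ± √129) / (-8).
So s = -√(129)/8 - 1/8 ≈ -1.5447 or s = -1/8 + √(129)/8 ≈ 1.2947.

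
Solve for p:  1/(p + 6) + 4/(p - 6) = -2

Multiply both sides by (p + 6)(p - 6):
(p - 6) + 4(p + 6) = -2(p + 6)(p - 6).
Expand and collect terms: -2p² - 5p + 54 = 0.
By the quadratic formula, p = (5 ± √457) / -4, so p ≈ -6.5944 or p ≈ 4.0944.
Neither value makes a denominator zero (p ≠ -6, p ≠ 6), so both are valid.

p = -6.5944 or p = 4.0944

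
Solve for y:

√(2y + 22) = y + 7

y = -3

Square both sides: 2y + 22 = (y + 7)².
Expand and rearrange: y² + 12y + 27 = 0.
Solving gives y = -3 or y = -9.
Check each candidate in the original equation:
  y = -3: √(16) = 4, while y + 7 = 4 — valid.
  y = -9: √(4) = 2, while y + 7 = -2 — extraneous.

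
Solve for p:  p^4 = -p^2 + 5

p = -1.3384 or p = 1.3384

Let u = p^2. The equation becomes u^2 + u - 5 = 0.
By the quadratic formula, u = -1/2 + sqrt(21)/2 or u = -sqrt(21)/2 - 1/2.
p^2 = -1/2 + sqrt(21)/2 gives p = +/-sqrt(-1/2 + sqrt(21)/2) ~= +/-1.3384.
p^2 = -sqrt(21)/2 - 1/2 < 0 has no real solution.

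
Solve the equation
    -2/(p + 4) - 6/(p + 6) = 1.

p = -13.5826 or p = -4.4174

Multiply both sides by (p + 4)(p + 6):
-2(p + 6) - 6(p + 4) = (p + 4)(p + 6).
Expand and collect terms: p^2 + 18p + 60 = 0.
By the quadratic formula, p = (-18 +/- sqrt(84)) / 2, so p ~= -4.4174 or p ~= -13.5826.
Neither value makes a denominator zero (p != -4, p != -6), so both are valid.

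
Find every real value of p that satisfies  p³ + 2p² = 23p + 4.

p = -5.8284 or p = -0.1716 or p = 4

Rearrange: p³ + 2p² - 23p - 4 = 0.
Possible rational roots are divisors of -4. Testing p = 4 gives 0, so (p - 4) is a factor.
Divide: p³ + 2p² - 23p - 4 = (p - 4)(p² + 6p + 1).
Apply the quadratic formula to p² + 6p + 1 = 0: p = (-6 ± √32)/2, i.e. p ≈ -0.1716 or p ≈ -5.8284.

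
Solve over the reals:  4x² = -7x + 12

Rearrange to standard form: 4x² + 7x - 12 = 0.
Discriminant: (7)² − 4·4·(-12) = 241.
Quadratic formula: x = (-7 ± √241) / 8.
So x = -7/8 + √(241)/8 ≈ 1.0655 or x = -√(241)/8 - 7/8 ≈ -2.8155.

x = -2.8155 or x = 1.0655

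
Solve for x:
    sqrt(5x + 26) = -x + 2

Square both sides: 5x + 26 = (-x + 2)^2.
Expand and rearrange: x^2 - 9x - 22 = 0.
Solving gives x = 11 or x = -2.
Check each candidate in the original equation:
  x = 11: sqrt(81) = 9, while -x + 2 = -9 — extraneous.
  x = -2: sqrt(16) = 4, while -x + 2 = 4 — valid.

x = -2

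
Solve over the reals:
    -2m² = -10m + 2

m = 0.2087 or m = 4.7913

Rearrange to standard form: -2m² + 10m - 2 = 0.
Discriminant: (10)² − 4·(-2)·(-2) = 84.
Quadratic formula: m = (-10 ± √84) / (-4).
So m = 5/2 - √(21)/2 ≈ 0.2087 or m = √(21)/2 + 5/2 ≈ 4.7913.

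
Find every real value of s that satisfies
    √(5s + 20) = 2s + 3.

Square both sides: 5s + 20 = (2s + 3)².
Expand and rearrange: 4s² + 7s - 11 = 0.
Solving gives s = 1 or s = -2.75.
Check each candidate in the original equation:
  s = 1: √(25) = 5, while 2s + 3 = 5 — valid.
  s = -2.75: √(6.25) = 2.5, while 2s + 3 = -2.5 — extraneous.

s = 1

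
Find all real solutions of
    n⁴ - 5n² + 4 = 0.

n = -2 or n = -1 or n = 1 or n = 2

Let u = n². The equation becomes u² - 5u + 4 = 0.
Factor: (u - 4)(u - 1) = 0, so u = 4 or u = 1.
n² = 4 gives n = ±2.
n² = 1 gives n = ±1.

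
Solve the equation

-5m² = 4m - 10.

Rearrange to standard form: -5m² - 4m + 10 = 0.
Discriminant: (-4)² − 4·(-5)·10 = 216.
Quadratic formula: m = (4 ± √216) / (-10).
So m = -3·√(6)/5 - 2/5 ≈ -1.8697 or m = -2/5 + 3·√(6)/5 ≈ 1.0697.

m = -1.8697 or m = 1.0697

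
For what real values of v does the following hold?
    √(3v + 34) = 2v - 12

v = 10

Square both sides: 3v + 34 = (2v - 12)².
Expand and rearrange: 4v² - 51v + 110 = 0.
Solving gives v = 10 or v = 2.75.
Check each candidate in the original equation:
  v = 10: √(64) = 8, while 2v - 12 = 8 — valid.
  v = 2.75: √(42.25) = 6.5, while 2v - 12 = -6.5 — extraneous.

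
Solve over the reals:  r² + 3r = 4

Bring every term to one side: r² + 3r - 4 = 0.
Factor: (r + 4)(r - 1) = 0.
So r = -4 or r = 1.

r = -4 or r = 1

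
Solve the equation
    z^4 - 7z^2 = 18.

Let u = z^2. The equation becomes u^2 - 7u - 18 = 0.
Factor: (u - 9)(u + 2) = 0, so u = 9 or u = -2.
z^2 = 9 gives z = +/-3.
z^2 = -2 < 0 has no real solution.

z = -3 or z = 3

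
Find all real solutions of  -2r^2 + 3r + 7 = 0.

r = -1.2656 or r = 2.7656

Discriminant: (3)^2 - 4*(-2)*7 = 65.
Quadratic formula: r = (-3 +/- sqrt(65)) / (-4).
So r = 3/4 - sqrt(65)/4 ~= -1.2656 or r = 3/4 + sqrt(65)/4 ~= 2.7656.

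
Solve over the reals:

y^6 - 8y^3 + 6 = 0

Let u = y^3. The equation becomes u^2 - 8u + 6 = 0.
By the quadratic formula, u = sqrt(10) + 4 or u = 4 - sqrt(10).
y^3 = sqrt(10) + 4 gives y = (sqrt(10) + 4)^(1/3) ~= 1.9276.
y^3 = 4 - sqrt(10) gives y = (4 - sqrt(10))^(1/3) ~= 0.9427.

y = 0.9427 or y = 1.9276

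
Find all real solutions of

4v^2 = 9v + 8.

v = -0.6821 or v = 2.9321

Rearrange to standard form: 4v^2 - 9v - 8 = 0.
Discriminant: (-9)^2 - 4*4*(-8) = 209.
Quadratic formula: v = (9 +/- sqrt(209)) / 8.
So v = 9/8 + sqrt(209)/8 ~= 2.9321 or v = 9/8 - sqrt(209)/8 ~= -0.6821.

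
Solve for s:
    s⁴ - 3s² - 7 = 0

s = -2.1311 or s = 2.1311

Let u = s². The equation becomes u² - 3u - 7 = 0.
By the quadratic formula, u = 3/2 + √(37)/2 or u = 3/2 - √(37)/2.
s² = 3/2 + √(37)/2 gives s = ±√(3/2 + √(37)/2) ≈ ±2.1311.
s² = 3/2 - √(37)/2 < 0 has no real solution.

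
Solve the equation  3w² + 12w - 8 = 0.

w = -4.582 or w = 0.582

Discriminant: (12)² − 4·3·(-8) = 240.
Quadratic formula: w = (-12 ± √240) / 6.
So w = -2 + 2·√(15)/3 ≈ 0.582 or w = -2·√(15)/3 - 2 ≈ -4.582.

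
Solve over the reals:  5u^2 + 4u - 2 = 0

u = -1.1483 or u = 0.3483

Discriminant: (4)^2 - 4*5*(-2) = 56.
Quadratic formula: u = (-4 +/- sqrt(56)) / 10.
So u = -2/5 + sqrt(14)/5 ~= 0.3483 or u = -sqrt(14)/5 - 2/5 ~= -1.1483.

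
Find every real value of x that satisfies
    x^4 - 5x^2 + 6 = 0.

Let u = x^2. The equation becomes u^2 - 5u + 6 = 0.
Factor: (u - 3)(u - 2) = 0, so u = 3 or u = 2.
x^2 = 3 gives x = +/-sqrt(3) ~= +/-1.7321.
x^2 = 2 gives x = +/-sqrt(2) ~= +/-1.4142.

x = -1.7321 or x = -1.4142 or x = 1.4142 or x = 1.7321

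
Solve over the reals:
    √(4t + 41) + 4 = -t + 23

Isolate the radical: √(4t + 41) = -t + 19.
Square both sides: 4t + 41 = (-t + 19)².
Expand and rearrange: t² - 42t + 320 = 0.
Solving gives t = 32 or t = 10.
Check each candidate in the original equation:
  t = 32: √(169) = 13, while -t + 19 = -13 — extraneous.
  t = 10: √(81) = 9, while -t + 19 = 9 — valid.

t = 10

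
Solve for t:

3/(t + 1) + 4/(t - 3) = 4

t = -0.4197 or t = 4.1697

Multiply both sides by (t + 1)(t - 3):
3(t - 3) + 4(t + 1) = 4(t + 1)(t - 3).
Expand and collect terms: 4t^2 - 15t - 7 = 0.
By the quadratic formula, t = (15 +/- sqrt(337)) / 8, so t ~= 4.1697 or t ~= -0.4197.
Neither value makes a denominator zero (t != -1, t != 3), so both are valid.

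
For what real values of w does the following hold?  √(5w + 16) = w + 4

w = -3 or w = 0

Square both sides: 5w + 16 = (w + 4)².
Expand and rearrange: w² + 3w = 0.
Solving gives w = 0 or w = -3.
Check each candidate in the original equation:
  w = 0: √(16) = 4, while w + 4 = 4 — valid.
  w = -3: √(1) = 1, while w + 4 = 1 — valid.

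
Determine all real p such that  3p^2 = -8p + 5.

p = -3.1893 or p = 0.5226

Rearrange to standard form: 3p^2 + 8p - 5 = 0.
Discriminant: (8)^2 - 4*3*(-5) = 124.
Quadratic formula: p = (-8 +/- sqrt(124)) / 6.
So p = -4/3 + sqrt(31)/3 ~= 0.5226 or p = -sqrt(31)/3 - 4/3 ~= -3.1893.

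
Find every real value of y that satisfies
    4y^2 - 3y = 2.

Rearrange to standard form: 4y^2 - 3y - 2 = 0.
Discriminant: (-3)^2 - 4*4*(-2) = 41.
Quadratic formula: y = (3 +/- sqrt(41)) / 8.
So y = 3/8 + sqrt(41)/8 ~= 1.1754 or y = 3/8 - sqrt(41)/8 ~= -0.4254.

y = -0.4254 or y = 1.1754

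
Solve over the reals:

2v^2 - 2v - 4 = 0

Factor: 2(v + 1)(v - 2) = 0.
So v = -1 or v = 2.

v = -1 or v = 2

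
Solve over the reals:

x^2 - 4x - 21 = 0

Factor: (x - 7)(x + 3) = 0.
So x = 7 or x = -3.

x = -3 or x = 7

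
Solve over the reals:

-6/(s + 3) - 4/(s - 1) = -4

Multiply both sides by (s + 3)(s - 1):
-6(s - 1) - 4(s + 3) = -4(s + 3)(s - 1).
Expand and collect terms: -4s^2 + 2s + 18 = 0.
By the quadratic formula, s = (-2 +/- sqrt(292)) / -8, so s ~= -1.886 or s ~= 2.386.
Neither value makes a denominator zero (s != -3, s != 1), so both are valid.

s = -1.886 or s = 2.386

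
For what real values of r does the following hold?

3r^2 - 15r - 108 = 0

r = -4 or r = 9

Factor: 3(r - 9)(r + 4) = 0.
So r = 9 or r = -4.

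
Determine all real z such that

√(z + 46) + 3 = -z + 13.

Isolate the radical: √(z + 46) = -z + 10.
Square both sides: z + 46 = (-z + 10)².
Expand and rearrange: z² - 21z + 54 = 0.
Solving gives z = 18 or z = 3.
Check each candidate in the original equation:
  z = 18: √(64) = 8, while -z + 10 = -8 — extraneous.
  z = 3: √(49) = 7, while -z + 10 = 7 — valid.

z = 3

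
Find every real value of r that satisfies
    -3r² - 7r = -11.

r = -3.4089 or r = 1.0756

Rearrange to standard form: -3r² - 7r + 11 = 0.
Discriminant: (-7)² − 4·(-3)·11 = 181.
Quadratic formula: r = (7 ± √181) / (-6).
So r = -√(181)/6 - 7/6 ≈ -3.4089 or r = -7/6 + √(181)/6 ≈ 1.0756.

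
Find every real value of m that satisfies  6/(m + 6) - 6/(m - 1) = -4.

Multiply both sides by (m + 6)(m - 1):
6(m - 1) - 6(m + 6) = -4(m + 6)(m - 1).
Expand and collect terms: -4m² - 20m + 66 = 0.
By the quadratic formula, m = (20 ± √1456) / -8, so m ≈ -7.2697 or m ≈ 2.2697.
Neither value makes a denominator zero (m ≠ -6, m ≠ 1), so both are valid.

m = -7.2697 or m = 2.2697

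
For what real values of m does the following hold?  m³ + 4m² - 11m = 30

Rearrange: m³ + 4m² - 11m - 30 = 0.
Possible rational roots are divisors of -30. Testing m = 3 gives 0, so (m - 3) is a factor.
Divide: m³ + 4m² - 11m - 30 = (m - 3)(m² + 7m + 10).
Factor the quadratic: m = -2 or m = -5.

m = -5 or m = -2 or m = 3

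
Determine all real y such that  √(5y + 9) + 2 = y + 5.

Isolate the radical: √(5y + 9) = y + 3.
Square both sides: 5y + 9 = (y + 3)².
Expand and rearrange: y² + y = 0.
Solving gives y = 0 or y = -1.
Check each candidate in the original equation:
  y = 0: √(9) = 3, while y + 3 = 3 — valid.
  y = -1: √(4) = 2, while y + 3 = 2 — valid.

y = -1 or y = 0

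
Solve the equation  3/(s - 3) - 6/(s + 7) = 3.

Multiply both sides by (s - 3)(s + 7):
3(s + 7) - 6(s - 3) = 3(s - 3)(s + 7).
Expand and collect terms: 3s^2 + 15s - 102 = 0.
By the quadratic formula, s = (-15 +/- sqrt(1449)) / 6, so s ~= 3.8443 or s ~= -8.8443.
Neither value makes a denominator zero (s != 3, s != -7), so both are valid.

s = -8.8443 or s = 3.8443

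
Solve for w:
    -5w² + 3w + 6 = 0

w = -0.8358 or w = 1.4358

Discriminant: (3)² − 4·(-5)·6 = 129.
Quadratic formula: w = (-3 ± √129) / (-10).
So w = 3/10 - √(129)/10 ≈ -0.8358 or w = 3/10 + √(129)/10 ≈ 1.4358.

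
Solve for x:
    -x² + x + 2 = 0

x = -1 or x = 2

Factor: -1(x - 2)(x + 1) = 0.
So x = 2 or x = -1.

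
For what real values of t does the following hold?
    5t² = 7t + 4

Rearrange to standard form: 5t² - 7t - 4 = 0.
Discriminant: (-7)² − 4·5·(-4) = 129.
Quadratic formula: t = (7 ± √129) / 10.
So t = 7/10 + √(129)/10 ≈ 1.8358 or t = 7/10 - √(129)/10 ≈ -0.4358.

t = -0.4358 or t = 1.8358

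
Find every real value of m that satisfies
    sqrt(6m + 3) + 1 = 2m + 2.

Isolate the radical: sqrt(6m + 3) = 2m + 1.
Square both sides: 6m + 3 = (2m + 1)^2.
Expand and rearrange: 4m^2 - 2m - 2 = 0.
Solving gives m = 1 or m = -0.5.
Check each candidate in the original equation:
  m = 1: sqrt(9) = 3, while 2m + 1 = 3 — valid.
  m = -0.5: sqrt(0) = 0, while 2m + 1 = 0 — valid.

m = -0.5 or m = 1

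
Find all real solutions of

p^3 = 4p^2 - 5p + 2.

Rearrange: p^3 - 4p^2 + 5p - 2 = 0.
Possible rational roots are divisors of -2. Testing p = 2 gives 0, so (p - 2) is a factor.
Divide: p^3 - 4p^2 + 5p - 2 = (p - 2)(p^2 - 2p + 1).
The quadratic has the repeated root p = 1.

p = 1 or p = 2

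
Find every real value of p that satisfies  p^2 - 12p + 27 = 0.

Factor: (p - 9)(p - 3) = 0.
So p = 9 or p = 3.

p = 3 or p = 9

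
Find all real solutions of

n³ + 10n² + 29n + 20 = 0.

Possible rational roots are divisors of 20. Testing n = -5 gives 0, so (n + 5) is a factor.
Divide: n³ + 10n² + 29n + 20 = (n + 5)(n² + 5n + 4).
Factor the quadratic: n = -1 or n = -4.

n = -5 or n = -4 or n = -1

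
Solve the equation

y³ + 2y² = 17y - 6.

y = -5.3723 or y = 0.3723 or y = 3

Rearrange: y³ + 2y² - 17y + 6 = 0.
Possible rational roots are divisors of 6. Testing y = 3 gives 0, so (y - 3) is a factor.
Divide: y³ + 2y² - 17y + 6 = (y - 3)(y² + 5y - 2).
Apply the quadratic formula to y² + 5y - 2 = 0: y = (-5 ± √33)/2, i.e. y ≈ 0.3723 or y ≈ -5.3723.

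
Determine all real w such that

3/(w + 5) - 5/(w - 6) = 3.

Multiply both sides by (w + 5)(w - 6):
3(w - 6) - 5(w + 5) = 3(w + 5)(w - 6).
Expand and collect terms: 3w^2 - w - 47 = 0.
By the quadratic formula, w = (1 +/- sqrt(565)) / 6, so w ~= 4.1283 or w ~= -3.795.
Neither value makes a denominator zero (w != -5, w != 6), so both are valid.

w = -3.795 or w = 4.1283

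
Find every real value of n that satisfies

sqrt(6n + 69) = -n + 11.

n = 2

Square both sides: 6n + 69 = (-n + 11)^2.
Expand and rearrange: n^2 - 28n + 52 = 0.
Solving gives n = 26 or n = 2.
Check each candidate in the original equation:
  n = 26: sqrt(225) = 15, while -n + 11 = -15 — extraneous.
  n = 2: sqrt(81) = 9, while -n + 11 = 9 — valid.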